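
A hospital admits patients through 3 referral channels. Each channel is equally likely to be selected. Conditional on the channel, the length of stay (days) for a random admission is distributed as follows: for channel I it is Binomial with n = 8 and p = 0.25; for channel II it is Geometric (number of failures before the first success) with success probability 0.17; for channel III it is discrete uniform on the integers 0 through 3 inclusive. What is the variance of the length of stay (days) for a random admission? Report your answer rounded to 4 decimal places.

12.7119

Per component, I: μ=2, E[X²]=5.5; II: μ=4.88235, E[X²]=52.5571; III: μ=1.5, E[X²]=3.5.
E[X] = 0.333333·2 + 0.333333·4.88235 + 0.333333·1.5 = 2.79412.
E[X²] = 0.333333·5.5 + 0.333333·52.5571 + 0.333333·3.5 = 20.519.
Var(X) = E[X²] − (E[X])² = 20.519 − 7.80709 = 12.7119.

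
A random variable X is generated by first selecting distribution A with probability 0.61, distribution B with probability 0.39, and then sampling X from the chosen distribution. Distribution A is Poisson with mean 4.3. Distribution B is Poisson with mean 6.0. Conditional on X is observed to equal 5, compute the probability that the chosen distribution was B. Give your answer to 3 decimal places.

Likelihoods P(X=5 | ·): A: 0.166224; B: 0.160623.
Posterior ∝ prior × likelihood. Numerator for B: 0.39·0.160623 = 0.062643.
Normalizing constant: 0.61·0.166224 + 0.39·0.160623 = 0.16404.
P(B | observation) = 0.062643 / 0.16404 = 0.381877.

0.382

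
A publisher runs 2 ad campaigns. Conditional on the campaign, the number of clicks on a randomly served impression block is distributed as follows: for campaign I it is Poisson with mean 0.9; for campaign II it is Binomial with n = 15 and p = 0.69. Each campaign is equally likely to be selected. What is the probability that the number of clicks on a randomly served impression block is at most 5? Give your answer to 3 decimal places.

Conditional on each campaign, P(X ≤ 5): I: 0.999657; II: 0.00476652.
By total probability, P(X ≤ 5) = 0.5·0.999657 + 0.5·0.00476652 = 0.502212.

0.502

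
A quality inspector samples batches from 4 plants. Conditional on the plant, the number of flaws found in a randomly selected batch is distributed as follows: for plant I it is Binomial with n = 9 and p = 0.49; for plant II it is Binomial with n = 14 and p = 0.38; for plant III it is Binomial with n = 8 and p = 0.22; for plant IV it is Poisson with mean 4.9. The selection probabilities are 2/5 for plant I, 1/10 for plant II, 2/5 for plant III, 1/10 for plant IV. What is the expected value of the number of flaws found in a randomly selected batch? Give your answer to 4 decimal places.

Component means — I: 4.41; II: 5.32; III: 1.76; IV: 4.9.
E[X] = 0.4·4.41 + 0.1·5.32 + 0.4·1.76 + 0.1·4.9 = 3.49.

3.4900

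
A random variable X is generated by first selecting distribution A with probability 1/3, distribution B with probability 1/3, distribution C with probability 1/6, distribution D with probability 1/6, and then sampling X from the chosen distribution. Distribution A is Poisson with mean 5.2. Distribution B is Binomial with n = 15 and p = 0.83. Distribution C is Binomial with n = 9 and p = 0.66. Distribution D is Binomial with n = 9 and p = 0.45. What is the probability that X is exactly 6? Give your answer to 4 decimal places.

0.1154

Conditional on each component, P(X = 6): A: 0.15148; B: 0.00019405; C: 0.272885; D: 0.116049.
By total probability, P(X = 6) = 0.333333·0.15148 + 0.333333·0.00019405 + 0.166667·0.272885 + 0.166667·0.116049 = 0.115381.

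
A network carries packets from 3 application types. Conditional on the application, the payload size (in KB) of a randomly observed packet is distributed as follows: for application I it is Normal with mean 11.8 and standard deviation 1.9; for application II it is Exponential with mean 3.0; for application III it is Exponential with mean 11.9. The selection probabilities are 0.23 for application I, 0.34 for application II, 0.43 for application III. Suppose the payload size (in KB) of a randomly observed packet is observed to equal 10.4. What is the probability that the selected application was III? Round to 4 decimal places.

0.2720

Likelihoods f(10.4 | ·): I: 0.160051; II: 0.010407; III: 0.0350672.
Posterior ∝ prior × likelihood. Numerator for III: 0.43·0.0350672 = 0.0150789.
Normalizing constant: 0.23·0.160051 + 0.34·0.010407 + 0.43·0.0350672 = 0.0554291.
P(III | observation) = 0.0150789 / 0.0554291 = 0.27204.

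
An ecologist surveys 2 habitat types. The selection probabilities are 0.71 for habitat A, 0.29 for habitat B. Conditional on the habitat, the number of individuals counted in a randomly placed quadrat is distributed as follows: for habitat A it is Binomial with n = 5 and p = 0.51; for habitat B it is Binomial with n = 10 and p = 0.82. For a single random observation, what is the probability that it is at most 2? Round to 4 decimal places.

Conditional on each habitat, P(X ≤ 2): A: 0.481255; B: 3.50064e-05.
By total probability, P(X ≤ 2) = 0.71·0.481255 + 0.29·3.50064e-05 = 0.341701.

0.3417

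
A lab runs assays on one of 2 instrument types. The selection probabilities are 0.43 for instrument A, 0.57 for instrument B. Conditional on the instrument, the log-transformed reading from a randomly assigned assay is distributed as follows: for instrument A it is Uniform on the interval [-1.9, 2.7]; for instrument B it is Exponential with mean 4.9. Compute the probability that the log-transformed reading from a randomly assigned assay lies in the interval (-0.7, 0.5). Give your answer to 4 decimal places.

0.1675

Conditional on each instrument, P(-0.7 < X < 0.5): A: 0.26087; B: 0.0970073.
By total probability, P(-0.7 < X < 0.5) = 0.43·0.26087 + 0.57·0.0970073 = 0.167468.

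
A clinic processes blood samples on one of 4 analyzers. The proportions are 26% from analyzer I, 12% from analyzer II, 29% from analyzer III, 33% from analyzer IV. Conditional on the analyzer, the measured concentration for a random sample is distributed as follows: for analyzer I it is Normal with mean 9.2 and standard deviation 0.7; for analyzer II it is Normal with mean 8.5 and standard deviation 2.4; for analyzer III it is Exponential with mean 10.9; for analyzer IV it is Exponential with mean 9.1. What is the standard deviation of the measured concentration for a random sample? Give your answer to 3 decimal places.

Per component, I: μ=9.2, E[X²]=85.13; II: μ=8.5, E[X²]=78.01; III: μ=10.9, E[X²]=237.62; IV: μ=9.1, E[X²]=165.62.
E[X] = 0.26·9.2 + 0.12·8.5 + 0.29·10.9 + 0.33·9.1 = 9.576.
E[X²] = 0.26·85.13 + 0.12·78.01 + 0.29·237.62 + 0.33·165.62 = 155.059.
Var(X) = E[X²] − (E[X])² = 155.059 − 91.6998 = 63.3596.
SD(X) = √63.3596 = 7.95988.

7.960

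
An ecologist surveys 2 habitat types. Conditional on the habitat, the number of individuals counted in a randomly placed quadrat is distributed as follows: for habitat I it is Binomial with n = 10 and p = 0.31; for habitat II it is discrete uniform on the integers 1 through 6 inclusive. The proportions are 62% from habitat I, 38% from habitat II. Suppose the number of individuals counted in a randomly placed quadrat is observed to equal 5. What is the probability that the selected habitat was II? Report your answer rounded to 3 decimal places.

0.475

Likelihoods P(X=5 | ·): I: 0.112838; II: 0.166667.
Posterior ∝ prior × likelihood. Numerator for II: 0.38·0.166667 = 0.0633333.
Normalizing constant: 0.62·0.112838 + 0.38·0.166667 = 0.133293.
P(II | observation) = 0.0633333 / 0.133293 = 0.475145.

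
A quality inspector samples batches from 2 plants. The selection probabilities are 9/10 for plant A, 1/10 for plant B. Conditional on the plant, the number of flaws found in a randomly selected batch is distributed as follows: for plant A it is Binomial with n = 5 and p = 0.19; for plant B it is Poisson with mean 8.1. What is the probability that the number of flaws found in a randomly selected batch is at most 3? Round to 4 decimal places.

0.8990

Conditional on each plant, P(X ≤ 3): A: 0.994474; B: 0.0396053.
By total probability, P(X ≤ 3) = 0.9·0.994474 + 0.1·0.0396053 = 0.898987.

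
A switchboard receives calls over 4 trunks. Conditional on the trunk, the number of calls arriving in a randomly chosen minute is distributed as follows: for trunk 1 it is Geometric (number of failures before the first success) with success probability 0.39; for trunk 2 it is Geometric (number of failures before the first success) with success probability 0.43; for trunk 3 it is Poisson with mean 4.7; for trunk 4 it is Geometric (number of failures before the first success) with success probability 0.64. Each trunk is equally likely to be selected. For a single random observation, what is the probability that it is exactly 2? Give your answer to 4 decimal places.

Conditional on each trunk, P(X = 2): 1: 0.145119; 2: 0.139707; 3: 0.100457; 4: 0.082944.
By total probability, P(X = 2) = 0.25·0.145119 + 0.25·0.139707 + 0.25·0.100457 + 0.25·0.082944 = 0.117057.

0.1171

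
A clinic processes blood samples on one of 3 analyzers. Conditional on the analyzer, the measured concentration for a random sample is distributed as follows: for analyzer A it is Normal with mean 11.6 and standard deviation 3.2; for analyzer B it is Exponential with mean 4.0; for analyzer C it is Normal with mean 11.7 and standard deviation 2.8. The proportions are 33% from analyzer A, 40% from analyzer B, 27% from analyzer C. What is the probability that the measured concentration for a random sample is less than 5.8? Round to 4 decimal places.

0.3224

Conditional on each analyzer, P(X < 5.8): A: 0.0349545; B: 0.76543; C: 0.0175526.
By total probability, P(X < 5.8) = 0.33·0.0349545 + 0.4·0.76543 + 0.27·0.0175526 = 0.322446.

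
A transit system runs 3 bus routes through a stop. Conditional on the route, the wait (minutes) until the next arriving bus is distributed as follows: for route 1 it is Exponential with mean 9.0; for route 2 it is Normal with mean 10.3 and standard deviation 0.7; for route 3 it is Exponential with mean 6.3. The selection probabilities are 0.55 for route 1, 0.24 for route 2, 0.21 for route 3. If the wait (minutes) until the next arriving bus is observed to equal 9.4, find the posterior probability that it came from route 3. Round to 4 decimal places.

0.0844

Likelihoods f(9.4 | ·): 1: 0.0390986; 2: 0.249376; 3: 0.0356997.
Posterior ∝ prior × likelihood. Numerator for 3: 0.21·0.0356997 = 0.00749694.
Normalizing constant: 0.55·0.0390986 + 0.24·0.249376 + 0.21·0.0356997 = 0.0888514.
P(3 | observation) = 0.00749694 / 0.0888514 = 0.0843762.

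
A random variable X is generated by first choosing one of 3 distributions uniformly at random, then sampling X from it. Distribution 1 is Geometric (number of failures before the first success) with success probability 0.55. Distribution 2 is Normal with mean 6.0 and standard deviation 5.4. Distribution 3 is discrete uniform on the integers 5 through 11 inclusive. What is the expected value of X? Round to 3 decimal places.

4.939

Component means — 1: 0.818182; 2: 6; 3: 8.
E[X] = 0.333333·0.818182 + 0.333333·6 + 0.333333·8 = 4.93939.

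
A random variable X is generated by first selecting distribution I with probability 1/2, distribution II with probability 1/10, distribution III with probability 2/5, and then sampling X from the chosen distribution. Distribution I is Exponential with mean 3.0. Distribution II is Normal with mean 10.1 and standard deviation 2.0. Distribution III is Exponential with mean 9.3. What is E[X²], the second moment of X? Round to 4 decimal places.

For each component E[X²] = Var + (mean)², giving I: 18; II: 106.01; III: 172.98.
Overall E[X²] = 0.5·18 + 0.1·106.01 + 0.4·172.98 = 88.793.

88.7930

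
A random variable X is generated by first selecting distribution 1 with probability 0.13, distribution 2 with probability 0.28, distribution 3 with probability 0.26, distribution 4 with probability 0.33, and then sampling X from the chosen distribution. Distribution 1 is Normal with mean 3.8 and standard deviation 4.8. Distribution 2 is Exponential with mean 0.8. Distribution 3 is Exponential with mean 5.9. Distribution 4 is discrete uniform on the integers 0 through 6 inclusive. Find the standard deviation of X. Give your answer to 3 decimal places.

4.137

Per component, 1: μ=3.8, E[X²]=37.48; 2: μ=0.8, E[X²]=1.28; 3: μ=5.9, E[X²]=69.62; 4: μ=3, E[X²]=13.
E[X] = 0.13·3.8 + 0.28·0.8 + 0.26·5.9 + 0.33·3 = 3.242.
E[X²] = 0.13·37.48 + 0.28·1.28 + 0.26·69.62 + 0.33·13 = 27.622.
Var(X) = E[X²] − (E[X])² = 27.622 − 10.5106 = 17.1114.
SD(X) = √17.1114 = 4.1366.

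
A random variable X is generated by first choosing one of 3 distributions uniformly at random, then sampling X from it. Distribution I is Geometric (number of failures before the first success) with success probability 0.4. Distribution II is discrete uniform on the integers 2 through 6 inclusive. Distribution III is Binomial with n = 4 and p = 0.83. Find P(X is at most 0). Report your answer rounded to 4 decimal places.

0.1336

Conditional on each component, P(X ≤ 0): I: 0.4; II: 0; III: 0.00083521.
By total probability, P(X ≤ 0) = 0.333333·0.4 + 0.333333·0 + 0.333333·0.00083521 = 0.133612.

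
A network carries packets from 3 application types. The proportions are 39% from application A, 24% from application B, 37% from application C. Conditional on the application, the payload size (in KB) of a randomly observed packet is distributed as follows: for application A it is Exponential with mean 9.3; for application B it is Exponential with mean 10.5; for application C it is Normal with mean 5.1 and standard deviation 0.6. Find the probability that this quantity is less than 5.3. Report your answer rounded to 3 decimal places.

0.498

Conditional on each application, P(X < 5.3): A: 0.434414; B: 0.396351; C: 0.630559.
By total probability, P(X < 5.3) = 0.39·0.434414 + 0.24·0.396351 + 0.37·0.630559 = 0.497852.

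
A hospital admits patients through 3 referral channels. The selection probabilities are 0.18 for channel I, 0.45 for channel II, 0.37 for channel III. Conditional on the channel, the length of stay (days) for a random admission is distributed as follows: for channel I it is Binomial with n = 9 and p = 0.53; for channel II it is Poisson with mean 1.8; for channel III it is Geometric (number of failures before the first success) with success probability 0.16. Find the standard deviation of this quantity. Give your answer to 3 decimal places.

Per component, I: μ=4.77, E[X²]=24.9948; II: μ=1.8, E[X²]=5.04; III: μ=5.25, E[X²]=60.375.
E[X] = 0.18·4.77 + 0.45·1.8 + 0.37·5.25 = 3.6111.
E[X²] = 0.18·24.9948 + 0.45·5.04 + 0.37·60.375 = 29.1058.
Var(X) = E[X²] − (E[X])² = 29.1058 − 13.04 = 16.0658.
SD(X) = √16.0658 = 4.00821.

4.008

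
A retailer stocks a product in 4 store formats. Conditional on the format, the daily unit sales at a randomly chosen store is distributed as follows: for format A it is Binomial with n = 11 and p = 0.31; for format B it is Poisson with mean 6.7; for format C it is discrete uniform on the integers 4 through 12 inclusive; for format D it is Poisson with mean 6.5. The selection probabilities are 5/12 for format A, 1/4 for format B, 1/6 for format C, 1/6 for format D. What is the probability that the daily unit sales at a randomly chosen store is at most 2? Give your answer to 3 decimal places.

0.136

Conditional on each format, P(X ≤ 2): A: 0.287676; B: 0.0371058; C: 0; D: 0.0430359.
By total probability, P(X ≤ 2) = 0.416667·0.287676 + 0.25·0.0371058 + 0.166667·0 + 0.166667·0.0430359 = 0.136314.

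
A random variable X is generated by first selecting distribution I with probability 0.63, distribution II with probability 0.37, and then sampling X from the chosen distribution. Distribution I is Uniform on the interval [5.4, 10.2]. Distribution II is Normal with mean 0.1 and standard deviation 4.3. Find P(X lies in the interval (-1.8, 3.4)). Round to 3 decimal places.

0.166

Conditional on each component, P(-1.8 < X < 3.4): I: 0; II: 0.449295.
By total probability, P(-1.8 < X < 3.4) = 0.63·0 + 0.37·0.449295 = 0.166239.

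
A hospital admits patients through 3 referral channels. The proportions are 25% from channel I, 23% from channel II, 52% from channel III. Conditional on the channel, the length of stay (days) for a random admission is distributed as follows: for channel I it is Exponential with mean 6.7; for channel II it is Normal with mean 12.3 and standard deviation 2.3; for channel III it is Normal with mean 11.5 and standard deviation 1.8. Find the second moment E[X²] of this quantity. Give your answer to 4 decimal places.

128.9132

For each component E[X²] = Var + (mean)², giving I: 89.78; II: 156.58; III: 135.49.
Overall E[X²] = 0.25·89.78 + 0.23·156.58 + 0.52·135.49 = 128.913.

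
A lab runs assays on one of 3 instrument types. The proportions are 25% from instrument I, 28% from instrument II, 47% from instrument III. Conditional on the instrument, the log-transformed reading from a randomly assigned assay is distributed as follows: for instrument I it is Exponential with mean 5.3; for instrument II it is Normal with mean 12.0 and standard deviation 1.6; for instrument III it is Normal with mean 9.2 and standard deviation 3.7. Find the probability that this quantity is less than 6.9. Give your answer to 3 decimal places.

0.308

Conditional on each instrument, P(X < 6.9): I: 0.727982; II: 0.000717542; III: 0.267095.
By total probability, P(X < 6.9) = 0.25·0.727982 + 0.28·0.000717542 + 0.47·0.267095 = 0.307731.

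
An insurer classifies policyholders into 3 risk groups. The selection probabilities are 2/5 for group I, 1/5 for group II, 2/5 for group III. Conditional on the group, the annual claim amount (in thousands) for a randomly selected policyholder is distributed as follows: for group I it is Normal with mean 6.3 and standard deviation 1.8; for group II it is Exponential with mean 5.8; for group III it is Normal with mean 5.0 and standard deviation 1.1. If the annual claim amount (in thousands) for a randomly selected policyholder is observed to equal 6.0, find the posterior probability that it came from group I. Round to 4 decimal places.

Likelihoods f(6.0 | ·): I: 0.218578; II: 0.0612776; III: 0.239915.
Posterior ∝ prior × likelihood. Numerator for I: 0.4·0.218578 = 0.087431.
Normalizing constant: 0.4·0.218578 + 0.2·0.0612776 + 0.4·0.239915 = 0.195652.
P(I | observation) = 0.087431 / 0.195652 = 0.446869.

0.4469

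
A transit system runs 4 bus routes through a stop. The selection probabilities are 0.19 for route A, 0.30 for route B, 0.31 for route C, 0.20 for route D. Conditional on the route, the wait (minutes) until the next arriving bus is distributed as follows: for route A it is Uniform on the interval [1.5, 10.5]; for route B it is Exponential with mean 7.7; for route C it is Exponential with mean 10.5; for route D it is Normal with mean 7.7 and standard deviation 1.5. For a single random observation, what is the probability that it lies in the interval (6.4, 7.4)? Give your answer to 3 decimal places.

0.098

Conditional on each route, P(6.4 < X < 7.4): A: 0.111111; B: 0.0530446; C: 0.0493834; D: 0.227678.
By total probability, P(6.4 < X < 7.4) = 0.19·0.111111 + 0.3·0.0530446 + 0.31·0.0493834 + 0.2·0.227678 = 0.097869.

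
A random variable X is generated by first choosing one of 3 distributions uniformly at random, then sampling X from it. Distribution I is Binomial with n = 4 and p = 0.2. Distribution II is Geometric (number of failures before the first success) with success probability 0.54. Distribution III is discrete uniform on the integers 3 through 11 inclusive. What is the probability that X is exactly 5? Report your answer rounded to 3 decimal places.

Conditional on each component, P(X = 5): I: 0; II: 0.011122; III: 0.111111.
By total probability, P(X = 5) = 0.333333·0 + 0.333333·0.011122 + 0.333333·0.111111 = 0.0407444.

0.041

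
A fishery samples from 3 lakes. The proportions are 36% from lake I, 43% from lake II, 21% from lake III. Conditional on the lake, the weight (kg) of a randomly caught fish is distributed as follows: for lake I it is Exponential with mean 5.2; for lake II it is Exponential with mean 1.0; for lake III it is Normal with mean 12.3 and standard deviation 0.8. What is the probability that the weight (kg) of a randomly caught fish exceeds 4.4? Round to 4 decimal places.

0.3697

Conditional on each lake, P(X > 4.4): I: 0.429062; II: 0.0122773; III: 1.
By total probability, P(X > 4.4) = 0.36·0.429062 + 0.43·0.0122773 + 0.21·1 = 0.369742.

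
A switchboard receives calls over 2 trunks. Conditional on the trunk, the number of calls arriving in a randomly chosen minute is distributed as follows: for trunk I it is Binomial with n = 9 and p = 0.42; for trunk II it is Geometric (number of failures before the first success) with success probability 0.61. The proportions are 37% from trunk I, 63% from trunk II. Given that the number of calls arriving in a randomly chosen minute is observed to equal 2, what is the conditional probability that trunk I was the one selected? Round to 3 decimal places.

Likelihoods P(X=2 | ·): I: 0.140216; II: 0.092781.
Posterior ∝ prior × likelihood. Numerator for I: 0.37·0.140216 = 0.0518799.
Normalizing constant: 0.37·0.140216 + 0.63·0.092781 = 0.110332.
P(I | observation) = 0.0518799 / 0.110332 = 0.470216.

0.470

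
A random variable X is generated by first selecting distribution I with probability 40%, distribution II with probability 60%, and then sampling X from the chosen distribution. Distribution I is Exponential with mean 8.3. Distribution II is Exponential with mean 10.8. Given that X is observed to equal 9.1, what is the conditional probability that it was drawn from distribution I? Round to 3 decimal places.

Likelihoods f(9.1 | ·): I: 0.0402502; II: 0.0398697.
Posterior ∝ prior × likelihood. Numerator for I: 0.4·0.0402502 = 0.0161001.
Normalizing constant: 0.4·0.0402502 + 0.6·0.0398697 = 0.0400219.
P(I | observation) = 0.0161001 / 0.0400219 = 0.402282.

0.402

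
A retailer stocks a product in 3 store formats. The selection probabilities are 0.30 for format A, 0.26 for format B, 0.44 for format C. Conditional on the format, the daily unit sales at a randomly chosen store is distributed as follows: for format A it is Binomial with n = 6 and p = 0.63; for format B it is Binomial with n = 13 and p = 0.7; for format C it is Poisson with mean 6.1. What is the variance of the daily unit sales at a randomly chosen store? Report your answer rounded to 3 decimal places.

Per component, A: μ=3.78, E[X²]=15.687; B: μ=9.1, E[X²]=85.54; C: μ=6.1, E[X²]=43.31.
E[X] = 0.3·3.78 + 0.26·9.1 + 0.44·6.1 = 6.184.
E[X²] = 0.3·15.687 + 0.26·85.54 + 0.44·43.31 = 46.0029.
Var(X) = E[X²] − (E[X])² = 46.0029 − 38.2419 = 7.76104.

7.761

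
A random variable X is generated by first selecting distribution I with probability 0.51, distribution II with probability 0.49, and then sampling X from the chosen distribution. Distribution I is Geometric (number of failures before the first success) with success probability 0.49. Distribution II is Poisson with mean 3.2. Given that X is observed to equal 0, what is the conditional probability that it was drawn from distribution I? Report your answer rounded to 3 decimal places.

0.926

Likelihoods P(X=0 | ·): I: 0.49; II: 0.0407622.
Posterior ∝ prior × likelihood. Numerator for I: 0.51·0.49 = 0.2499.
Normalizing constant: 0.51·0.49 + 0.49·0.0407622 = 0.269873.
P(I | observation) = 0.2499 / 0.269873 = 0.925989.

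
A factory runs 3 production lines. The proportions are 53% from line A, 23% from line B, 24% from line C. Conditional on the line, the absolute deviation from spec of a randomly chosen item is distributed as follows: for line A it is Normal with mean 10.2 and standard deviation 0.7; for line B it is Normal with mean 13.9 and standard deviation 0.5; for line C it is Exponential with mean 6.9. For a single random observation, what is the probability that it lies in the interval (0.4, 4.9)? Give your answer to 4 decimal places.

0.1085

Conditional on each line, P(0.4 < X < 4.9): A: 1.84297e-14; B: 0; C: 0.452104.
By total probability, P(0.4 < X < 4.9) = 0.53·1.84297e-14 + 0.23·0 + 0.24·0.452104 = 0.108505.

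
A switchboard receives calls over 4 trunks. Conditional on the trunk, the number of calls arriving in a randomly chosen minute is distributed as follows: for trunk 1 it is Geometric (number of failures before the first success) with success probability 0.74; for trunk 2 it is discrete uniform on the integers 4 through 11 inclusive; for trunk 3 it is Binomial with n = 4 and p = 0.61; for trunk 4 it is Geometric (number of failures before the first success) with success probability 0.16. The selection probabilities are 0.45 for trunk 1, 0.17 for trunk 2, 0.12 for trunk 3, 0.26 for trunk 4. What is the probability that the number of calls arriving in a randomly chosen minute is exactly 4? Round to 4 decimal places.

Conditional on each trunk, P(X = 4): 1: 0.00338162; 2: 0.125; 3: 0.138458; 4: 0.0796594.
By total probability, P(X = 4) = 0.45·0.00338162 + 0.17·0.125 + 0.12·0.138458 + 0.26·0.0796594 = 0.0600982.

0.0601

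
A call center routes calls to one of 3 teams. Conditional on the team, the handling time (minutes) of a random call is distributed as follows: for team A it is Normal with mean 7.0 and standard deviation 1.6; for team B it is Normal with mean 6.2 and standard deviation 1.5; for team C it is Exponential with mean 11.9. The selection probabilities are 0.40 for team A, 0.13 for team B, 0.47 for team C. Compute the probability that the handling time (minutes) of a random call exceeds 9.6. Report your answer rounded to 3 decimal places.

0.232

Conditional on each team, P(X > 9.6): A: 0.0520813; B: 0.0117053; C: 0.446318.
By total probability, P(X > 9.6) = 0.4·0.0520813 + 0.13·0.0117053 + 0.47·0.446318 = 0.232124.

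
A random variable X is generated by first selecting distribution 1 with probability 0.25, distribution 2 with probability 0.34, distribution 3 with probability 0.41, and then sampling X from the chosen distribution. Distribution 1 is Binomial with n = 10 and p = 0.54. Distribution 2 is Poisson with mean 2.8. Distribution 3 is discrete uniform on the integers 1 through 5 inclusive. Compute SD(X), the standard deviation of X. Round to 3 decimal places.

Per component, 1: μ=5.4, E[X²]=31.644; 2: μ=2.8, E[X²]=10.64; 3: μ=3, E[X²]=11.
E[X] = 0.25·5.4 + 0.34·2.8 + 0.41·3 = 3.532.
E[X²] = 0.25·31.644 + 0.34·10.64 + 0.41·11 = 16.0386.
Var(X) = E[X²] − (E[X])² = 16.0386 − 12.475 = 3.56358.
SD(X) = √3.56358 = 1.88774.

1.888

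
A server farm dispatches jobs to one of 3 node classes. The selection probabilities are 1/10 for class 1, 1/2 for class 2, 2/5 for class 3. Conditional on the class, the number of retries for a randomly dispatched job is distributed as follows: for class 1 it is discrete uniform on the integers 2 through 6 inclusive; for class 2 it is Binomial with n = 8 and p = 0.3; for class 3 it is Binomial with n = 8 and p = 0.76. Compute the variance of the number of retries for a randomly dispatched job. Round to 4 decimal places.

Per component, 1: μ=4, E[X²]=18; 2: μ=2.4, E[X²]=7.44; 3: μ=6.08, E[X²]=38.4256.
E[X] = 0.1·4 + 0.5·2.4 + 0.4·6.08 = 4.032.
E[X²] = 0.1·18 + 0.5·7.44 + 0.4·38.4256 = 20.8902.
Var(X) = E[X²] − (E[X])² = 20.8902 − 16.257 = 4.63322.

4.6332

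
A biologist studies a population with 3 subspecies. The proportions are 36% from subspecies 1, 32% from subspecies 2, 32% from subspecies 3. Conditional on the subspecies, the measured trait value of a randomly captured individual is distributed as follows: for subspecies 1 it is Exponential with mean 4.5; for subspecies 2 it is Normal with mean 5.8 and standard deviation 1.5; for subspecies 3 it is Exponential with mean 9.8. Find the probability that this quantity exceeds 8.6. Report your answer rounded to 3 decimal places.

0.196

Conditional on each subspecies, P(X > 8.6): 1: 0.147916; 2: 0.0309741; 3: 0.4158.
By total probability, P(X > 8.6) = 0.36·0.147916 + 0.32·0.0309741 + 0.32·0.4158 = 0.196217.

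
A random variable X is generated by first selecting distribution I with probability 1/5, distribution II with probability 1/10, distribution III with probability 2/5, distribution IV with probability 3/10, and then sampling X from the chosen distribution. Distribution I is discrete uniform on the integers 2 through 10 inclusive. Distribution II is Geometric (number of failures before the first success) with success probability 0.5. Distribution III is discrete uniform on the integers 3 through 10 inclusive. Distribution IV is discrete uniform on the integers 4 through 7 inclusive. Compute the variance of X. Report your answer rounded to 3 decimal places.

Per component, I: μ=6, E[X²]=42.6667; II: μ=1, E[X²]=3; III: μ=6.5, E[X²]=47.5; IV: μ=5.5, E[X²]=31.5.
E[X] = 0.2·6 + 0.1·1 + 0.4·6.5 + 0.3·5.5 = 5.55.
E[X²] = 0.2·42.6667 + 0.1·3 + 0.4·47.5 + 0.3·31.5 = 37.2833.
Var(X) = E[X²] − (E[X])² = 37.2833 − 30.8025 = 6.48083.

6.481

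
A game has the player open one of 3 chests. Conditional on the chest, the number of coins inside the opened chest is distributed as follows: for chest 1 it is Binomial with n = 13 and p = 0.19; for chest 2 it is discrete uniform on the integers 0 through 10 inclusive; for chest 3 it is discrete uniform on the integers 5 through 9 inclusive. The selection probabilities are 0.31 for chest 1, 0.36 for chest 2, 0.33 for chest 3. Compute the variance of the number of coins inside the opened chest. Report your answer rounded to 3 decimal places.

Per component, 1: μ=2.47, E[X²]=8.1016; 2: μ=5, E[X²]=35; 3: μ=7, E[X²]=51.
E[X] = 0.31·2.47 + 0.36·5 + 0.33·7 = 4.8757.
E[X²] = 0.31·8.1016 + 0.36·35 + 0.33·51 = 31.9415.
Var(X) = E[X²] − (E[X])² = 31.9415 − 23.7725 = 8.16905.

8.169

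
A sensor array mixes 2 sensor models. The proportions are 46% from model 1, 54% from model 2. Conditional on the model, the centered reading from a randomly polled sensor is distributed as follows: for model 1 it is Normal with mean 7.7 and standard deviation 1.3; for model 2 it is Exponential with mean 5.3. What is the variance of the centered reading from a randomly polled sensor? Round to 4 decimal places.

17.3768

Per component, 1: μ=7.7, E[X²]=60.98; 2: μ=5.3, E[X²]=56.18.
E[X] = 0.46·7.7 + 0.54·5.3 = 6.404.
E[X²] = 0.46·60.98 + 0.54·56.18 = 58.388.
Var(X) = E[X²] − (E[X])² = 58.388 − 41.0112 = 17.3768.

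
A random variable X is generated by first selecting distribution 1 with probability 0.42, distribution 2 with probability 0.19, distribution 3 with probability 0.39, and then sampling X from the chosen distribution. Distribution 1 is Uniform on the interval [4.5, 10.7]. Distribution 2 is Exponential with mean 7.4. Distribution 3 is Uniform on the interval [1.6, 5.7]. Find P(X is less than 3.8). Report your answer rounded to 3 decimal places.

0.286

Conditional on each component, P(X < 3.8): 1: 0; 2: 0.401611; 3: 0.536585.
By total probability, P(X < 3.8) = 0.42·0 + 0.19·0.401611 + 0.39·0.536585 = 0.285574.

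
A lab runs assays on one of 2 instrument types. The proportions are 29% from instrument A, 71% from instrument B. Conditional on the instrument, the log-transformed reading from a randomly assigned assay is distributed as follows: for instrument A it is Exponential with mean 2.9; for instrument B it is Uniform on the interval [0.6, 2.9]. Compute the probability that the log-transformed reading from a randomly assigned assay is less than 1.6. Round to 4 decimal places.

0.4317

Conditional on each instrument, P(X < 1.6): A: 0.424044; B: 0.434783.
By total probability, P(X < 1.6) = 0.29·0.424044 + 0.71·0.434783 = 0.431668.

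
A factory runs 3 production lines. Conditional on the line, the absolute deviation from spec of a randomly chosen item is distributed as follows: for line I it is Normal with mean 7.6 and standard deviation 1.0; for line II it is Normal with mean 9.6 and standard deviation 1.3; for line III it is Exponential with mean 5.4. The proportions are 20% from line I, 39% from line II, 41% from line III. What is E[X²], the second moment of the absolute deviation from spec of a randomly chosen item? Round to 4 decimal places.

For each component E[X²] = Var + (mean)², giving I: 58.76; II: 93.85; III: 58.32.
Overall E[X²] = 0.2·58.76 + 0.39·93.85 + 0.41·58.32 = 72.2647.

72.2647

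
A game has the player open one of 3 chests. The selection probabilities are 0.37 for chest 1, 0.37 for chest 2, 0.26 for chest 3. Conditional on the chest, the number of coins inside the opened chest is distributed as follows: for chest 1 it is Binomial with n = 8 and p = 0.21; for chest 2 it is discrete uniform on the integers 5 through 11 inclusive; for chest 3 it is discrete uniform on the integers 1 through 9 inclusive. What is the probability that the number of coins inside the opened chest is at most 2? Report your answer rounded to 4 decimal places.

Conditional on each chest, P(X ≤ 2): 1: 0.774501; 2: 0; 3: 0.222222.
By total probability, P(X ≤ 2) = 0.37·0.774501 + 0.37·0 + 0.26·0.222222 = 0.344343.

0.3443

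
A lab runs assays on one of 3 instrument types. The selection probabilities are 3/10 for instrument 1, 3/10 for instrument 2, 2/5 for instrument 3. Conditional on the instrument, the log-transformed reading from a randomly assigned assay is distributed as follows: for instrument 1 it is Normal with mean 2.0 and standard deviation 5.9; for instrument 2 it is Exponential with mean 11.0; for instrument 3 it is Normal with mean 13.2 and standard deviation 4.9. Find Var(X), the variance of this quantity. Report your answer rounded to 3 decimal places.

79.271

Per component, 1: μ=2, E[X²]=38.81; 2: μ=11, E[X²]=242; 3: μ=13.2, E[X²]=198.25.
E[X] = 0.3·2 + 0.3·11 + 0.4·13.2 = 9.18.
E[X²] = 0.3·38.81 + 0.3·242 + 0.4·198.25 = 163.543.
Var(X) = E[X²] − (E[X])² = 163.543 − 84.2724 = 79.2706.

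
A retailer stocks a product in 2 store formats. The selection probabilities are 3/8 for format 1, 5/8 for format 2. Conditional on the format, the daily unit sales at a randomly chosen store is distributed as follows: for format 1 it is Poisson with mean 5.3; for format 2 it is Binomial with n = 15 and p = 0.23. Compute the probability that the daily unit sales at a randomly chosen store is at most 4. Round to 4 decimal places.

Conditional on each format, P(X ≤ 4): 1: 0.389518; 2: 0.750459.
By total probability, P(X ≤ 4) = 0.375·0.389518 + 0.625·0.750459 = 0.615106.

0.6151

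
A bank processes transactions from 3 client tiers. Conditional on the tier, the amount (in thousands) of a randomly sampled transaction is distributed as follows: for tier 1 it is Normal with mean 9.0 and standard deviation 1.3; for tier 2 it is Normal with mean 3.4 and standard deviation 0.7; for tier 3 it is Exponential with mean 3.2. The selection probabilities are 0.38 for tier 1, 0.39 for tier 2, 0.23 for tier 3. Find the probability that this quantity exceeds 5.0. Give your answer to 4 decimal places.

Conditional on each tier, P(X > 5.0): 1: 0.998954; 2: 0.0111355; 3: 0.209611.
By total probability, P(X > 5.0) = 0.38·0.998954 + 0.39·0.0111355 + 0.23·0.209611 = 0.432156.

0.4322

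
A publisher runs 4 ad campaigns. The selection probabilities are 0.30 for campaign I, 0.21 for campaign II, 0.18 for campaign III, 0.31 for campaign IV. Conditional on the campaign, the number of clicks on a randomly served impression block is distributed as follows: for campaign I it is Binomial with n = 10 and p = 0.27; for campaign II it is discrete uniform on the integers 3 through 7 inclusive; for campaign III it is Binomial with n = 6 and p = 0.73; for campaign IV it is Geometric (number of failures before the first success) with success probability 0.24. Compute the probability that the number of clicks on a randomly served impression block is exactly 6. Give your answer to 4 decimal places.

0.0905

Conditional on each campaign, P(X = 6): I: 0.0231043; II: 0.2; III: 0.151334; IV: 0.046248.
By total probability, P(X = 6) = 0.3·0.0231043 + 0.21·0.2 + 0.18·0.151334 + 0.31·0.046248 = 0.0905083.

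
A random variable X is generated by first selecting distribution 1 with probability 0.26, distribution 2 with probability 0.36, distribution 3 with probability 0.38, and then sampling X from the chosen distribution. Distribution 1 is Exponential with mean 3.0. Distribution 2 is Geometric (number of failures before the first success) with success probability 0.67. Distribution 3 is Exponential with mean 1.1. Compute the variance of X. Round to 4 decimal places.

4.0601

Per component, 1: μ=3, E[X²]=18; 2: μ=0.492537, E[X²]=0.977723; 3: μ=1.1, E[X²]=2.42.
E[X] = 0.26·3 + 0.36·0.492537 + 0.38·1.1 = 1.37531.
E[X²] = 0.26·18 + 0.36·0.977723 + 0.38·2.42 = 5.95158.
Var(X) = E[X²] − (E[X])² = 5.95158 − 1.89149 = 4.06009.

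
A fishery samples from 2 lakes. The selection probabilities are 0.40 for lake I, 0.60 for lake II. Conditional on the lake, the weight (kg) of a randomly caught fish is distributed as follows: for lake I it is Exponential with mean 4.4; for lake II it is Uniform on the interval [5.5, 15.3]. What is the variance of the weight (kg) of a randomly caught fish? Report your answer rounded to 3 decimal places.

Per component, I: μ=4.4, E[X²]=38.72; II: μ=10.4, E[X²]=116.163.
E[X] = 0.4·4.4 + 0.6·10.4 = 8.
E[X²] = 0.4·38.72 + 0.6·116.163 = 85.186.
Var(X) = E[X²] − (E[X])² = 85.186 − 64 = 21.186.

21.186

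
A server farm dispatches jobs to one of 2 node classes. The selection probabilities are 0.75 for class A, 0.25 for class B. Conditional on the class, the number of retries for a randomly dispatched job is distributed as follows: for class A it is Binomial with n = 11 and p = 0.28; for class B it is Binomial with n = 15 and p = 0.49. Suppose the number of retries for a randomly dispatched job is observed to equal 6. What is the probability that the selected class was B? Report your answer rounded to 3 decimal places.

Likelihoods P(X=6 | ·): A: 0.0430777; B: 0.161701.
Posterior ∝ prior × likelihood. Numerator for B: 0.25·0.161701 = 0.0404252.
Normalizing constant: 0.75·0.0430777 + 0.25·0.161701 = 0.0727335.
P(B | observation) = 0.0404252 / 0.0727335 = 0.555799.

0.556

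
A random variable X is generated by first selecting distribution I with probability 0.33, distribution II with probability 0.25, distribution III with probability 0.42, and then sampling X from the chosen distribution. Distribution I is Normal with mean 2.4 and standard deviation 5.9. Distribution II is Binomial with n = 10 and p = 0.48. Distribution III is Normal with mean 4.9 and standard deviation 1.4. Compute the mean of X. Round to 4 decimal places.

Component means — I: 2.4; II: 4.8; III: 4.9.
E[X] = 0.33·2.4 + 0.25·4.8 + 0.42·4.9 = 4.05.

4.0500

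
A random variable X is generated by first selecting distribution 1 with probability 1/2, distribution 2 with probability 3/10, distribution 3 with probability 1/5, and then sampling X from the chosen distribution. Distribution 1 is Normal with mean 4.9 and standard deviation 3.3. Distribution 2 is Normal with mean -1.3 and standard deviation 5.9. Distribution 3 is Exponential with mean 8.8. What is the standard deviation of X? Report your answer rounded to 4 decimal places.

6.6921

Per component, 1: μ=4.9, E[X²]=34.9; 2: μ=-1.3, E[X²]=36.5; 3: μ=8.8, E[X²]=154.88.
E[X] = 0.5·4.9 + 0.3·-1.3 + 0.2·8.8 = 3.82.
E[X²] = 0.5·34.9 + 0.3·36.5 + 0.2·154.88 = 59.376.
Var(X) = E[X²] − (E[X])² = 59.376 − 14.5924 = 44.7836.
SD(X) = √44.7836 = 6.69205.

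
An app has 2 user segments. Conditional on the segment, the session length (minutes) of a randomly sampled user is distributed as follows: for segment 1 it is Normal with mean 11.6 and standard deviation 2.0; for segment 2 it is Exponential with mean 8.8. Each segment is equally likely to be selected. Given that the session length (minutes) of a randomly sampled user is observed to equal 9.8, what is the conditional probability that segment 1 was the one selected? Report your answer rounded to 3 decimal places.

0.781

Likelihoods f(9.8 | ·): 1: 0.133043; 2: 0.0373139.
Posterior ∝ prior × likelihood. Numerator for 1: 0.5·0.133043 = 0.0665213.
Normalizing constant: 0.5·0.133043 + 0.5·0.0373139 = 0.0851783.
P(1 | observation) = 0.0665213 / 0.0851783 = 0.780966.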